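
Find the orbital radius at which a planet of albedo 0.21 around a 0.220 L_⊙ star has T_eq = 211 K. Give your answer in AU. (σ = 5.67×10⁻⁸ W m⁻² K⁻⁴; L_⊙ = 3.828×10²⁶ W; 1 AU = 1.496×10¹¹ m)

L = 0.220 × 3.828×10²⁶ = 8.42×10²⁵ W.
From T_eq⁴ = L(1−A)/(16πσd²): d = √[L(1−A)/(16πσT_eq⁴)].
d = √[8.42×10²⁵ × 0.79 / (16π × 5.67×10⁻⁸ × (211)⁴)] = 1.09×10¹¹ m = 0.725 AU.

d ≈ 0.725 AU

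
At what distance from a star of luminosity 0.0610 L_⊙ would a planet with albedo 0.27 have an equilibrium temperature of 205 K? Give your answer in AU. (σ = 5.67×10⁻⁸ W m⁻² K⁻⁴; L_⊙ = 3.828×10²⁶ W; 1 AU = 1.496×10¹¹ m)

L = 0.0610 × 3.828×10²⁶ = 2.34×10²⁵ W.
From T_eq⁴ = L(1−A)/(16πσd²): d = √[L(1−A)/(16πσT_eq⁴)].
d = √[2.34×10²⁵ × 0.73 / (16π × 5.67×10⁻⁸ × (205)⁴)] = 5.82×10¹⁰ m = 0.389 AU.

d ≈ 0.389 AU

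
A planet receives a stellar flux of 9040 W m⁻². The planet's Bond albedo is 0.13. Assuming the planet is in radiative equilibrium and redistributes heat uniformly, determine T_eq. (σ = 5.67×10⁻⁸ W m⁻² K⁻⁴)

T_eq ≈ 432 K

Energy balance: absorbed = emitted ⇒ πR²·S(1−A) = 4πR²·σT_eq⁴, so T_eq⁴ = S(1−A)/(4σ).
T_eq = [9040 × 0.87 / (4 × 5.67×10⁻⁸)]^(1/4) = (3.47×10¹⁰)^(1/4) = 432 K.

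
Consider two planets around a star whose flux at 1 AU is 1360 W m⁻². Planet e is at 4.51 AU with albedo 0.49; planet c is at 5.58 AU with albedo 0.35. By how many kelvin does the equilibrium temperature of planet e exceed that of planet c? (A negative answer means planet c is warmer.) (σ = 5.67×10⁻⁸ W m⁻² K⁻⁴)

T_eq = [S₀(1−A)/(4σd²)]^(1/4), so T ∝ (1−A)^(1/4) / √d.
T₁ = [1360×0.51/(4×5.67×10⁻⁸×4.51²)]^(1/4) = 110.73 K.
T₂ = [1360×0.65/(4×5.67×10⁻⁸×5.58²)]^(1/4) = 105.78 K.

ΔT ≈ 5.0 K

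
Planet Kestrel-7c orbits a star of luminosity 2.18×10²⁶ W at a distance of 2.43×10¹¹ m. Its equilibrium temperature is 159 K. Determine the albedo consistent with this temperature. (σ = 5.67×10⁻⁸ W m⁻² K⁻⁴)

A ≈ 0.51

Flux: S = L/(4πd²) = 2.18×10²⁶/(4π×(2.43×10¹¹)²) = 294 W m⁻².
From T_eq⁴ = S(1−A)/(4σ): 1−A = 4σT_eq⁴/S.
1−A = 4 × 5.67×10⁻⁸ × (159)⁴ / 294 = 0.493.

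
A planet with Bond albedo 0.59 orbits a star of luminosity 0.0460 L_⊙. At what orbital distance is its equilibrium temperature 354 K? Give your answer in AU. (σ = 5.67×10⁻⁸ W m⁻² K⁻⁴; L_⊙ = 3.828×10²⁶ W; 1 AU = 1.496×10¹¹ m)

d ≈ 0.0849 AU

L = 0.0460 × 3.828×10²⁶ = 1.76×10²⁵ W.
From T_eq⁴ = L(1−A)/(16πσd²): d = √[L(1−A)/(16πσT_eq⁴)].
d = √[1.76×10²⁵ × 0.41 / (16π × 5.67×10⁻⁸ × (354)⁴)] = 1.27×10¹⁰ m = 0.0849 AU.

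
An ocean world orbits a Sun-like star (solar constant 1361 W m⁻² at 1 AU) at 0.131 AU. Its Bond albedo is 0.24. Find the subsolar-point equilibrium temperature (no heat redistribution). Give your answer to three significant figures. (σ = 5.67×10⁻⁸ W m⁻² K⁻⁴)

T_ss ≈ 1020 K

Flux at 0.131 AU: S = 1361/0.131² = 7.93×10⁴ W m⁻².
At the subsolar point the surface absorbs S(1−A) and emits σT⁴ per unit area — no factor of 4, since only the local patch is in balance.
T = [7.93×10⁴ × 0.76 / 5.67×10⁻⁸]^(1/4) = (1.06×10¹²)^(1/4) = 1020 K.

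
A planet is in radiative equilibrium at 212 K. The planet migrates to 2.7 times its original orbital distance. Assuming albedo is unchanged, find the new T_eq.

T_eq ≈ 129 K

T_eq ∝ L^(1/4) · d^(−1/2).
T′ = 212 / 2.7^(1/2) = 129 K.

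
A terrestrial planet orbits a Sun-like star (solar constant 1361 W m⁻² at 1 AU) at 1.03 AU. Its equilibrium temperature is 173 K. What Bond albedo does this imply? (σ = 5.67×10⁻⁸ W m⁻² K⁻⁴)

Flux at 1.03 AU: S = 1361/1.03² = 1280 W m⁻².
From T_eq⁴ = S(1−A)/(4σ): 1−A = 4σT_eq⁴/S.
1−A = 4 × 5.67×10⁻⁸ × (173)⁴ / 1280 = 0.158.

A ≈ 0.84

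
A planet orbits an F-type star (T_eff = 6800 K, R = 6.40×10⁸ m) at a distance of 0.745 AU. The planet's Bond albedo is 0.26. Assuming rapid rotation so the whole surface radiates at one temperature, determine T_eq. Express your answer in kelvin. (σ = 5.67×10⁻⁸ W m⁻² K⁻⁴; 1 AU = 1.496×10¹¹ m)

d = 0.745 AU = 1.11×10¹¹ m.
L = 4πR_⋆²σT_⋆⁴ = 4π(6.40×10⁸)² × 5.67×10⁻⁸ × (6800)⁴ = 6.24×10²⁶ W.
S = L/(4πd²) = 4000 W m⁻².
Energy balance: absorbed = emitted ⇒ πR²·S(1−A) = 4πR²·σT_eq⁴, so T_eq⁴ = S(1−A)/(4σ).
T_eq = [4000 × 0.74 / (4 × 5.67×10⁻⁸)]^(1/4) = (1.30×10¹⁰)^(1/4) = 338 K.

T_eq ≈ 338 K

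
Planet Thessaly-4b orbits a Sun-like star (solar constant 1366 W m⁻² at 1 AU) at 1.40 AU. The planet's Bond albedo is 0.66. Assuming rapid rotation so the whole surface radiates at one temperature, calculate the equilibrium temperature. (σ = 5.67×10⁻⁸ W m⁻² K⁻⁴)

Flux at 1.40 AU: S = 1366/1.40² = 697 W m⁻².
Energy balance: absorbed = emitted ⇒ πR²·S(1−A) = 4πR²·σT_eq⁴, so T_eq⁴ = S(1−A)/(4σ).
T_eq = [697 × 0.34 / (4 × 5.67×10⁻⁸)]^(1/4) = (1.04×10⁹)^(1/4) = 180 K.

T_eq ≈ 180 K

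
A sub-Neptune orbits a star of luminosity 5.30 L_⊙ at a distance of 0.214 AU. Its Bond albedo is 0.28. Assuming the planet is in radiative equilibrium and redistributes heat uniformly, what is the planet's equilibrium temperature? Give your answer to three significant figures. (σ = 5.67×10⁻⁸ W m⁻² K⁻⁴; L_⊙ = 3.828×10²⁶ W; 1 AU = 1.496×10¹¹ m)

d = 0.214 AU = 3.20×10¹⁰ m.
L = 5.30 × 3.828×10²⁶ = 2.03×10²⁷ W.
Flux: S = L/(4πd²) = 2.03×10²⁷/(4π×(3.20×10¹⁰)²) = 1.58×10⁵ W m⁻².
Energy balance: absorbed = emitted ⇒ πR²·S(1−A) = 4πR²·σT_eq⁴, so T_eq⁴ = S(1−A)/(4σ).
T_eq = [1.58×10⁵ × 0.72 / (4 × 5.67×10⁻⁸)]^(1/4) = (5.00×10¹¹)^(1/4) = 841 K.

T_eq ≈ 841 K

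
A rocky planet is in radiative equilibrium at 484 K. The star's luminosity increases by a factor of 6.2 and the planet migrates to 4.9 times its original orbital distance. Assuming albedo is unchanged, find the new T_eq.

T_eq ≈ 345 K

T_eq ∝ L^(1/4) · d^(−1/2).
T′ = 484 × 6.2^(1/4) / 4.9^(1/2) = 345 K.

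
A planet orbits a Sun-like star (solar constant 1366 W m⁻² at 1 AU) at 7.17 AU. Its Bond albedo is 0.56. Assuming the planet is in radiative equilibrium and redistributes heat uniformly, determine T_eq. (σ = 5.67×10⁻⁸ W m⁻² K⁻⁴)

T_eq ≈ 84.7 K

Flux at 7.17 AU: S = 1366/7.17² = 26.6 W m⁻².
Energy balance: absorbed = emitted ⇒ πR²·S(1−A) = 4πR²·σT_eq⁴, so T_eq⁴ = S(1−A)/(4σ).
T_eq = [26.6 × 0.44 / (4 × 5.67×10⁻⁸)]^(1/4) = (5.15×10⁷)^(1/4) = 84.7 K.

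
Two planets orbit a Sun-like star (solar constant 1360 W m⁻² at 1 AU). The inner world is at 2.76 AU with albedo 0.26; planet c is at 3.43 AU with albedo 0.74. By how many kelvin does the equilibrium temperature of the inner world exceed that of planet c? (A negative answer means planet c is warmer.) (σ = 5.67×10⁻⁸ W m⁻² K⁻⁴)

ΔT ≈ 48.1 K

T_eq = [S₀(1−A)/(4σd²)]^(1/4), so T ∝ (1−A)^(1/4) / √d.
T₁ = [1360×0.74/(4×5.67×10⁻⁸×2.76²)]^(1/4) = 155.36 K.
T₂ = [1360×0.26/(4×5.67×10⁻⁸×3.43²)]^(1/4) = 107.29 K.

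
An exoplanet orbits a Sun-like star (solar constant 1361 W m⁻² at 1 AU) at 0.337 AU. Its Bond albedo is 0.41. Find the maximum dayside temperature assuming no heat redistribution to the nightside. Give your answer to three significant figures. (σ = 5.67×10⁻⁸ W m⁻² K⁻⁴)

Flux at 0.337 AU: S = 1361/0.337² = 1.20×10⁴ W m⁻².
With no redistribution each surface element balances locally: S(1−A) = σT⁴.
T = [1.20×10⁴ × 0.59 / 5.67×10⁻⁸]^(1/4) = (1.25×10¹¹)^(1/4) = 594 K.

T_ss ≈ 594 K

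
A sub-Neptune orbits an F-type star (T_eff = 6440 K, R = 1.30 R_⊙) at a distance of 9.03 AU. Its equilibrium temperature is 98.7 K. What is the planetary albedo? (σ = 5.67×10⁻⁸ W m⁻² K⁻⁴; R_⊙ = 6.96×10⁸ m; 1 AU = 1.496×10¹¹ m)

R_⋆ = 1.30 × 6.96×10⁸ = 9.05×10⁸ m.
d = 9.03 AU = 1.35×10¹² m.
L = 4πR_⋆²σT_⋆⁴ = 4π(9.05×10⁸)² × 5.67×10⁻⁸ × (6440)⁴ = 1.00×10²⁷ W.
S = L/(4πd²) = 43.8 W m⁻².
From T_eq⁴ = S(1−A)/(4σ): 1−A = 4σT_eq⁴/S.
1−A = 4 × 5.67×10⁻⁸ × (98.7)⁴ / 43.8 = 0.492.

A ≈ 0.51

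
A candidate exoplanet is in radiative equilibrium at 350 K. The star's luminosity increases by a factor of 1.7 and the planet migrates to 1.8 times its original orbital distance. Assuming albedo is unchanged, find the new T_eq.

T_eq ≈ 298 K

T_eq ∝ L^(1/4) · d^(−1/2).
T′ = 350 × 1.7^(1/4) / 1.8^(1/2) = 298 K.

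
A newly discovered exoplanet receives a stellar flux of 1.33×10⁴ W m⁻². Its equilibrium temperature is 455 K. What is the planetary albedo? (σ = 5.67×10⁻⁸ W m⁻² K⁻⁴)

From T_eq⁴ = S(1−A)/(4σ): 1−A = 4σT_eq⁴/S.
1−A = 4 × 5.67×10⁻⁸ × (455)⁴ / 1.33×10⁴ = 0.731.

A ≈ 0.27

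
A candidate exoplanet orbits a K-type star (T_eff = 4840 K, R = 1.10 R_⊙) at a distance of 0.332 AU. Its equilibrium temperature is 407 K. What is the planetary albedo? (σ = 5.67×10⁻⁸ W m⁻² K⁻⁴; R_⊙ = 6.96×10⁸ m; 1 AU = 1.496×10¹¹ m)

A ≈ 0.16

R_⋆ = 1.10 × 6.96×10⁸ = 7.66×10⁸ m.
d = 0.332 AU = 4.97×10¹⁰ m.
L = 4πR_⋆²σT_⋆⁴ = 4π(7.66×10⁸)² × 5.67×10⁻⁸ × (4840)⁴ = 2.29×10²⁶ W.
S = L/(4πd²) = 7390 W m⁻².
From T_eq⁴ = S(1−A)/(4σ): 1−A = 4σT_eq⁴/S.
1−A = 4 × 5.67×10⁻⁸ × (407)⁴ / 7390 = 0.842.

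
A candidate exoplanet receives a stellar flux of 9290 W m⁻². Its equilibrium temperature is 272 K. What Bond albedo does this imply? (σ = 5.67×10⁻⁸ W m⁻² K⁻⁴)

From T_eq⁴ = S(1−A)/(4σ): 1−A = 4σT_eq⁴/S.
1−A = 4 × 5.67×10⁻⁸ × (272)⁴ / 9290 = 0.134.

A ≈ 0.87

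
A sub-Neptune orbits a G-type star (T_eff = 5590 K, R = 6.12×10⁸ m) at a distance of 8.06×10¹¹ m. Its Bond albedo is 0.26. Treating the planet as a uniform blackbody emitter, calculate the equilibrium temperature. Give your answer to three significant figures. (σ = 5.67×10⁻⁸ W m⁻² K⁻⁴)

T_eq ≈ 101 K

L = 4πR_⋆²σT_⋆⁴ = 4π(6.12×10⁸)² × 5.67×10⁻⁸ × (5590)⁴ = 2.61×10²⁶ W.
S = L/(4πd²) = 31.9 W m⁻².
Energy balance: absorbed = emitted ⇒ πR²·S(1−A) = 4πR²·σT_eq⁴, so T_eq⁴ = S(1−A)/(4σ).
T_eq = [31.9 × 0.74 / (4 × 5.67×10⁻⁸)]^(1/4) = (1.04×10⁸)^(1/4) = 101 K.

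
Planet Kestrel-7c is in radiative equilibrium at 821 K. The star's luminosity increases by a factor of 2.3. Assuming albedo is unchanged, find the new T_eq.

T_eq ≈ 1010 K

T_eq ∝ L^(1/4) · d^(−1/2).
T′ = 821 × 2.3^(1/4) = 1010 K.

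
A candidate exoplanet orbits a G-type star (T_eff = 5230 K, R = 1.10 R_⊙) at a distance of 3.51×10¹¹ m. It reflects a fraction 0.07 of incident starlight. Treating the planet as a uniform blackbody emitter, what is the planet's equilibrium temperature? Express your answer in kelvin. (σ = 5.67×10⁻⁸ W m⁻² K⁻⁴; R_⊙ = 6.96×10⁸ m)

T_eq ≈ 170 K

R_⋆ = 1.10 × 6.96×10⁸ = 7.66×10⁸ m.
L = 4πR_⋆²σT_⋆⁴ = 4π(7.66×10⁸)² × 5.67×10⁻⁸ × (5230)⁴ = 3.12×10²⁶ W.
S = L/(4πd²) = 202 W m⁻².
Energy balance: absorbed = emitted ⇒ πR²·S(1−A) = 4πR²·σT_eq⁴, so T_eq⁴ = S(1−A)/(4σ).
T_eq = [202 × 0.93 / (4 × 5.67×10⁻⁸)]^(1/4) = (8.28×10⁸)^(1/4) = 170 K.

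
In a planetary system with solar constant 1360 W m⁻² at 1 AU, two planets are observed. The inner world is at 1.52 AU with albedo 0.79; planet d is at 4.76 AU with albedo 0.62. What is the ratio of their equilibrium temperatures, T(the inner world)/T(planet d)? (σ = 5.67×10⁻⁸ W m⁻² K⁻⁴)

T₁/T₂ ≈ 1.526

T_eq = [S₀(1−A)/(4σd²)]^(1/4), so T ∝ (1−A)^(1/4) / √d.
T₁ = [1360×0.21/(4×5.67×10⁻⁸×1.52²)]^(1/4) = 152.79 K.
T₂ = [1360×0.38/(4×5.67×10⁻⁸×4.76²)]^(1/4) = 100.14 K.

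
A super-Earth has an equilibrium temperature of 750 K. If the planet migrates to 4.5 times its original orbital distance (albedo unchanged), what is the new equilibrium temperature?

T_eq ≈ 354 K

T_eq ∝ L^(1/4) · d^(−1/2).
T′ = 750 / 4.5^(1/2) = 354 K.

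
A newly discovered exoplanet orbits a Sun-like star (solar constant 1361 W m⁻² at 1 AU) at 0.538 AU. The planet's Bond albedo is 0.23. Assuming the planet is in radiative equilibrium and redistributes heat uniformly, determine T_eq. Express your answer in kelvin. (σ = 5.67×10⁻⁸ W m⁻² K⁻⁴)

T_eq ≈ 355 K

Flux at 0.538 AU: S = 1361/0.538² = 4700 W m⁻².
Energy balance: absorbed = emitted ⇒ πR²·S(1−A) = 4πR²·σT_eq⁴, so T_eq⁴ = S(1−A)/(4σ).
T_eq = [4700 × 0.77 / (4 × 5.67×10⁻⁸)]^(1/4) = (1.60×10¹⁰)^(1/4) = 355 K.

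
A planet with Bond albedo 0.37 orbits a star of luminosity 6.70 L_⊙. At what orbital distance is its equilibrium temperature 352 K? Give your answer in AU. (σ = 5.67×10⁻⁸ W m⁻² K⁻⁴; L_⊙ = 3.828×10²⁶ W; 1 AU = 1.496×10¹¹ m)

L = 6.70 × 3.828×10²⁶ = 2.56×10²⁷ W.
From T_eq⁴ = L(1−A)/(16πσd²): d = √[L(1−A)/(16πσT_eq⁴)].
d = √[2.56×10²⁷ × 0.63 / (16π × 5.67×10⁻⁸ × (352)⁴)] = 1.92×10¹¹ m = 1.28 AU.

d ≈ 1.28 AU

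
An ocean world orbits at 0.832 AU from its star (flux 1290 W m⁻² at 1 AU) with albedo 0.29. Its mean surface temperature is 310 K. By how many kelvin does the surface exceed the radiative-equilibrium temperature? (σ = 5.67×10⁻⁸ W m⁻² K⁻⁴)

ΔT ≈ 33.6 K

S = 1290/0.832² = 1864 W m⁻².
T_eq = [S(1−A)/(4σ)]^(1/4) = [1864×0.71/(4×5.67×10⁻⁸)]^(1/4) = 276.4 K.
ΔT = T_surf − T_eq = 310 − 276.4.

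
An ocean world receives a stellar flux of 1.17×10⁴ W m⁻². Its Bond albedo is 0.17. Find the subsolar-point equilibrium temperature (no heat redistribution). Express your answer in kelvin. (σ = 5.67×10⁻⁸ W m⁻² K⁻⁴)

T_ss ≈ 643 K

At the subsolar point the surface absorbs S(1−A) and emits σT⁴ per unit area — no factor of 4, since only the local patch is in balance.
T = [1.17×10⁴ × 0.83 / 5.67×10⁻⁸]^(1/4) = (1.71×10¹¹)^(1/4) = 643 K.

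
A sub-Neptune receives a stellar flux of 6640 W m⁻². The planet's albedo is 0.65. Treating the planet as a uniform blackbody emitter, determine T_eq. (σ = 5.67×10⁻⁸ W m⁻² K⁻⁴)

T_eq ≈ 318 K

Energy balance: absorbed = emitted ⇒ πR²·S(1−A) = 4πR²·σT_eq⁴, so T_eq⁴ = S(1−A)/(4σ).
T_eq = [6640 × 0.35 / (4 × 5.67×10⁻⁸)]^(1/4) = (1.02×10¹⁰)^(1/4) = 318 K.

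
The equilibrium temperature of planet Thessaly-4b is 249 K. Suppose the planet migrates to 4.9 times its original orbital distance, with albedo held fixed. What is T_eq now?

T_eq ≈ 112 K

T_eq ∝ L^(1/4) · d^(−1/2).
T′ = 249 / 4.9^(1/2) = 112 K.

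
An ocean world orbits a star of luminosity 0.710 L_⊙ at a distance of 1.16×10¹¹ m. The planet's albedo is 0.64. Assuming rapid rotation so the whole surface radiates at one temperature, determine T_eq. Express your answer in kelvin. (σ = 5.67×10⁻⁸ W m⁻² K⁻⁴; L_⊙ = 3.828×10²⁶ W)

L = 0.710 × 3.828×10²⁶ = 2.72×10²⁶ W.
Flux: S = L/(4πd²) = 2.72×10²⁶/(4π×(1.16×10¹¹)²) = 1610 W m⁻².
Energy balance: absorbed = emitted ⇒ πR²·S(1−A) = 4πR²·σT_eq⁴, so T_eq⁴ = S(1−A)/(4σ).
T_eq = [1610 × 0.36 / (4 × 5.67×10⁻⁸)]^(1/4) = (2.55×10⁹)^(1/4) = 225 K.

T_eq ≈ 225 K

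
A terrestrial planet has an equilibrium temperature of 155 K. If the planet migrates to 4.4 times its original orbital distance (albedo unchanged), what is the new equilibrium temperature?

T_eq ≈ 73.9 K

T_eq ∝ L^(1/4) · d^(−1/2).
T′ = 155 / 4.4^(1/2) = 73.9 K.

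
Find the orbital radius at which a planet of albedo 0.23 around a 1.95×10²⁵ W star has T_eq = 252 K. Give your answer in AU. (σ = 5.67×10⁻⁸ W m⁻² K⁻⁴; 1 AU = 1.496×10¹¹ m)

d ≈ 0.242 AU

From T_eq⁴ = L(1−A)/(16πσd²): d = √[L(1−A)/(16πσT_eq⁴)].
d = √[1.95×10²⁵ × 0.77 / (16π × 5.67×10⁻⁸ × (252)⁴)] = 3.61×10¹⁰ m = 0.242 AU.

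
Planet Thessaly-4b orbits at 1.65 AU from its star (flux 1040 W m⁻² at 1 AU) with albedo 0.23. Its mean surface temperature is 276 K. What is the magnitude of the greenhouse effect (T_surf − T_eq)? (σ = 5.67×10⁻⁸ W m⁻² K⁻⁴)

ΔT ≈ 86.2 K

S = 1040/1.65² = 382.0 W m⁻².
T_eq = [S(1−A)/(4σ)]^(1/4) = [382.0×0.77/(4×5.67×10⁻⁸)]^(1/4) = 189.8 K.
ΔT = T_surf − T_eq = 276 − 189.8.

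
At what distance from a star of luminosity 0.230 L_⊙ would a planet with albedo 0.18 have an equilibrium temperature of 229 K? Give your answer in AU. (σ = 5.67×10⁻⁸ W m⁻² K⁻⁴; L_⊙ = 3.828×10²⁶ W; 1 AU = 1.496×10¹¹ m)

L = 0.230 × 3.828×10²⁶ = 8.80×10²⁵ W.
From T_eq⁴ = L(1−A)/(16πσd²): d = √[L(1−A)/(16πσT_eq⁴)].
d = √[8.80×10²⁵ × 0.82 / (16π × 5.67×10⁻⁸ × (229)⁴)] = 9.60×10¹⁰ m = 0.642 AU.

d ≈ 0.642 AU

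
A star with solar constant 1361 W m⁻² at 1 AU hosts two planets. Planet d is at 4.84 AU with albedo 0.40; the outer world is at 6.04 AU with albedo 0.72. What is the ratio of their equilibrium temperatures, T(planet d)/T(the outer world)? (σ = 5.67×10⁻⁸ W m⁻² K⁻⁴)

T_eq = [S₀(1−A)/(4σd²)]^(1/4), so T ∝ (1−A)^(1/4) / √d.
T₁ = [1361×0.60/(4×5.67×10⁻⁸×4.84²)]^(1/4) = 111.34 K.
T₂ = [1361×0.28/(4×5.67×10⁻⁸×6.04²)]^(1/4) = 82.38 K.

T₁/T₂ ≈ 1.352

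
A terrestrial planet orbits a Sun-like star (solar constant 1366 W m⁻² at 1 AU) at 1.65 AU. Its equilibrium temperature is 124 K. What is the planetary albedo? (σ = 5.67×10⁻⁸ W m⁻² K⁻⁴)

Flux at 1.65 AU: S = 1366/1.65² = 502 W m⁻².
From T_eq⁴ = S(1−A)/(4σ): 1−A = 4σT_eq⁴/S.
1−A = 4 × 5.67×10⁻⁸ × (124)⁴ / 502 = 0.107.

A ≈ 0.89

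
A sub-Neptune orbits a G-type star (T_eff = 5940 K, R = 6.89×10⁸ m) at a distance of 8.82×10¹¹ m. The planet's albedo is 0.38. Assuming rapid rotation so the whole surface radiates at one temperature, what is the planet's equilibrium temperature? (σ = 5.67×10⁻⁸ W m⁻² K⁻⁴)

L = 4πR_⋆²σT_⋆⁴ = 4π(6.89×10⁸)² × 5.67×10⁻⁸ × (5940)⁴ = 4.21×10²⁶ W.
S = L/(4πd²) = 43.1 W m⁻².
Energy balance: absorbed = emitted ⇒ πR²·S(1−A) = 4πR²·σT_eq⁴, so T_eq⁴ = S(1−A)/(4σ).
T_eq = [43.1 × 0.62 / (4 × 5.67×10⁻⁸)]^(1/4) = (1.18×10⁸)^(1/4) = 104 K.

T_eq ≈ 104 K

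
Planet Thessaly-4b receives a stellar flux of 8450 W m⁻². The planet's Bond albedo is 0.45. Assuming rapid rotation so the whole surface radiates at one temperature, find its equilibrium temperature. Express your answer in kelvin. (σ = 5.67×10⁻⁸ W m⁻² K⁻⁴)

Energy balance: absorbed = emitted ⇒ πR²·S(1−A) = 4πR²·σT_eq⁴, so T_eq⁴ = S(1−A)/(4σ).
T_eq = [8450 × 0.55 / (4 × 5.67×10⁻⁸)]^(1/4) = (2.05×10¹⁰)^(1/4) = 378 K.

T_eq ≈ 378 K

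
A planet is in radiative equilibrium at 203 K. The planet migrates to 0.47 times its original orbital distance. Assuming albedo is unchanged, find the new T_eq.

T_eq ≈ 296 K

T_eq ∝ L^(1/4) · d^(−1/2).
T′ = 203 / 0.47^(1/2) = 296 K.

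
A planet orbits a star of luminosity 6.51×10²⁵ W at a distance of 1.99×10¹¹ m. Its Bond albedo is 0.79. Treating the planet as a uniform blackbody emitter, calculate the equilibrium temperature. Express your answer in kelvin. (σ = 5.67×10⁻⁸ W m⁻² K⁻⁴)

Flux: S = L/(4πd²) = 6.51×10²⁵/(4π×(1.99×10¹¹)²) = 131 W m⁻².
Energy balance: absorbed = emitted ⇒ πR²·S(1−A) = 4πR²·σT_eq⁴, so T_eq⁴ = S(1−A)/(4σ).
T_eq = [131 × 0.21 / (4 × 5.67×10⁻⁸)]^(1/4) = (1.21×10⁸)^(1/4) = 105 K.

T_eq ≈ 105 K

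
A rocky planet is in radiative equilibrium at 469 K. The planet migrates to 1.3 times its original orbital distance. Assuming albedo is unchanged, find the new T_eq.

T_eq ≈ 411 K

T_eq ∝ L^(1/4) · d^(−1/2).
T′ = 469 / 1.3^(1/2) = 411 K.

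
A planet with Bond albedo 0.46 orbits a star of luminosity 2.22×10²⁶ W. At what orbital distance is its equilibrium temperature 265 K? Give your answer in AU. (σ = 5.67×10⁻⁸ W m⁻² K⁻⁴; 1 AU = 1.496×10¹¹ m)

d ≈ 0.617 AU

From T_eq⁴ = L(1−A)/(16πσd²): d = √[L(1−A)/(16πσT_eq⁴)].
d = √[2.22×10²⁶ × 0.54 / (16π × 5.67×10⁻⁸ × (265)⁴)] = 9.24×10¹⁰ m = 0.617 AU.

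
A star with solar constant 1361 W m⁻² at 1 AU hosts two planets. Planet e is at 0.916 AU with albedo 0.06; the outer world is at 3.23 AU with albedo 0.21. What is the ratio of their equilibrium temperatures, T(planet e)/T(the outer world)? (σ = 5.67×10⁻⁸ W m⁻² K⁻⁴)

T_eq = [S₀(1−A)/(4σd²)]^(1/4), so T ∝ (1−A)^(1/4) / √d.
T₁ = [1361×0.94/(4×5.67×10⁻⁸×0.916²)]^(1/4) = 286.34 K.
T₂ = [1361×0.79/(4×5.67×10⁻⁸×3.23²)]^(1/4) = 146.00 K.

T₁/T₂ ≈ 1.961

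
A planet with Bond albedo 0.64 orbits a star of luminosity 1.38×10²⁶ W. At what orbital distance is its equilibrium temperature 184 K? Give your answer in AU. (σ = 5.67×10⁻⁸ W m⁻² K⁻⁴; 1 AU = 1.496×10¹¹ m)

From T_eq⁴ = L(1−A)/(16πσd²): d = √[L(1−A)/(16πσT_eq⁴)].
d = √[1.38×10²⁶ × 0.36 / (16π × 5.67×10⁻⁸ × (184)⁴)] = 1.23×10¹¹ m = 0.824 AU.

d ≈ 0.824 AU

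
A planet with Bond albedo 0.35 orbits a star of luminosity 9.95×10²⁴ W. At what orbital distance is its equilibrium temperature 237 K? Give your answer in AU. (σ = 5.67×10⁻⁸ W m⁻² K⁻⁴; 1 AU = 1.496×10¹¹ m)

d ≈ 0.179 AU

From T_eq⁴ = L(1−A)/(16πσd²): d = √[L(1−A)/(16πσT_eq⁴)].
d = √[9.95×10²⁴ × 0.65 / (16π × 5.67×10⁻⁸ × (237)⁴)] = 2.68×10¹⁰ m = 0.179 AU.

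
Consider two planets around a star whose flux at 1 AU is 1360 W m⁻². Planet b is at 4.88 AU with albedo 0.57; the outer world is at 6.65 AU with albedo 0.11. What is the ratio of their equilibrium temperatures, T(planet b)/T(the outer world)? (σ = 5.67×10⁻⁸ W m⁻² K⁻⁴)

T₁/T₂ ≈ 0.973

T_eq = [S₀(1−A)/(4σd²)]^(1/4), so T ∝ (1−A)^(1/4) / √d.
T₁ = [1360×0.43/(4×5.67×10⁻⁸×4.88²)]^(1/4) = 102.01 K.
T₂ = [1360×0.89/(4×5.67×10⁻⁸×6.65²)]^(1/4) = 104.81 K.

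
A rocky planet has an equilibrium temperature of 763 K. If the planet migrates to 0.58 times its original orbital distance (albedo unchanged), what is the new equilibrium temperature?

T_eq ≈ 1000 K

T_eq ∝ L^(1/4) · d^(−1/2).
T′ = 763 / 0.58^(1/2) = 1000 K.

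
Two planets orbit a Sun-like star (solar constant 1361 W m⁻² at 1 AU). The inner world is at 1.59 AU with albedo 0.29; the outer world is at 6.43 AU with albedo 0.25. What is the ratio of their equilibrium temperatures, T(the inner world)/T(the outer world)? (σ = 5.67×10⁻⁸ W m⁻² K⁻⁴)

T_eq = [S₀(1−A)/(4σd²)]^(1/4), so T ∝ (1−A)^(1/4) / √d.
T₁ = [1361×0.71/(4×5.67×10⁻⁸×1.59²)]^(1/4) = 202.61 K.
T₂ = [1361×0.75/(4×5.67×10⁻⁸×6.43²)]^(1/4) = 102.14 K.

T₁/T₂ ≈ 1.984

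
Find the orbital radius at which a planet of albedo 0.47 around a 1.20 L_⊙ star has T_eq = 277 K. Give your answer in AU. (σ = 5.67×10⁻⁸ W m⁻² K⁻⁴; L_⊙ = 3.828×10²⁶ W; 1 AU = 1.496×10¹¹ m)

d ≈ 0.805 AU

L = 1.20 × 3.828×10²⁶ = 4.59×10²⁶ W.
From T_eq⁴ = L(1−A)/(16πσd²): d = √[L(1−A)/(16πσT_eq⁴)].
d = √[4.59×10²⁶ × 0.53 / (16π × 5.67×10⁻⁸ × (277)⁴)] = 1.20×10¹¹ m = 0.805 AU.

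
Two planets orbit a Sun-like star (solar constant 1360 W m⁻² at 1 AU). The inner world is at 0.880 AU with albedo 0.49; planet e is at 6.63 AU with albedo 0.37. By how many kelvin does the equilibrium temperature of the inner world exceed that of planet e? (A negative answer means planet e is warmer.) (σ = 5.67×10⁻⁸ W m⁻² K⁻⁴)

ΔT ≈ 154.4 K

T_eq = [S₀(1−A)/(4σd²)]^(1/4), so T ∝ (1−A)^(1/4) / √d.
T₁ = [1360×0.51/(4×5.67×10⁻⁸×0.880²)]^(1/4) = 250.68 K.
T₂ = [1360×0.63/(4×5.67×10⁻⁸×6.63²)]^(1/4) = 96.28 K.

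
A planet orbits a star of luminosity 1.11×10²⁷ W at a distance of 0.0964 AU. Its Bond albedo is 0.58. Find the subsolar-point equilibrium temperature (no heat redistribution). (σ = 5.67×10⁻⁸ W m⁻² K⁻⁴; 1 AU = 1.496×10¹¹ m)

T_ss ≈ 1330 K

d = 0.0964 AU = 1.44×10¹⁰ m.
Flux: S = L/(4πd²) = 1.11×10²⁷/(4π×(1.44×10¹⁰)²) = 4.25×10⁵ W m⁻².
At the subsolar point the surface absorbs S(1−A) and emits σT⁴ per unit area — no factor of 4, since only the local patch is in balance.
T = [4.25×10⁵ × 0.42 / 5.67×10⁻⁸]^(1/4) = (3.15×10¹²)^(1/4) = 1330 K.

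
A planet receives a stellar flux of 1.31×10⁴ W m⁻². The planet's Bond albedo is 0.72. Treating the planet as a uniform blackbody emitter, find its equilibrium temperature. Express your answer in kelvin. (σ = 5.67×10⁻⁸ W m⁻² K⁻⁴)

Energy balance: absorbed = emitted ⇒ πR²·S(1−A) = 4πR²·σT_eq⁴, so T_eq⁴ = S(1−A)/(4σ).
T_eq = [1.31×10⁴ × 0.28 / (4 × 5.67×10⁻⁸)]^(1/4) = (1.62×10¹⁰)^(1/4) = 357 K.

T_eq ≈ 357 K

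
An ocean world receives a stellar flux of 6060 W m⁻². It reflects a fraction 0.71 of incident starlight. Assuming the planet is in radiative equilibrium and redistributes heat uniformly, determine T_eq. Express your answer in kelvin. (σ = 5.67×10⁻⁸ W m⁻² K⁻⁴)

T_eq ≈ 297 K

Energy balance: absorbed = emitted ⇒ πR²·S(1−A) = 4πR²·σT_eq⁴, so T_eq⁴ = S(1−A)/(4σ).
T_eq = [6060 × 0.29 / (4 × 5.67×10⁻⁸)]^(1/4) = (7.75×10⁹)^(1/4) = 297 K.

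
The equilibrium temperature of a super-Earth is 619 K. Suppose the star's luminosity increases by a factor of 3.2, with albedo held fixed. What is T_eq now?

T_eq ∝ L^(1/4) · d^(−1/2).
T′ = 619 × 3.2^(1/4) = 828 K.

T_eq ≈ 828 K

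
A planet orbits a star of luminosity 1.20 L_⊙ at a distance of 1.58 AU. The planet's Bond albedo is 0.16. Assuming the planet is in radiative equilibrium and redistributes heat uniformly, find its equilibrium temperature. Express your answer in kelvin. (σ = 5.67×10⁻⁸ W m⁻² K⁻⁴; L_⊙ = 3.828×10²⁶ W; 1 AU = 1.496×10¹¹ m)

T_eq ≈ 222 K

d = 1.58 AU = 2.36×10¹¹ m.
L = 1.20 × 3.828×10²⁶ = 4.59×10²⁶ W.
Flux: S = L/(4πd²) = 4.59×10²⁶/(4π×(2.36×10¹¹)²) = 654 W m⁻².
Energy balance: absorbed = emitted ⇒ πR²·S(1−A) = 4πR²·σT_eq⁴, so T_eq⁴ = S(1−A)/(4σ).
T_eq = [654 × 0.84 / (4 × 5.67×10⁻⁸)]^(1/4) = (2.42×10⁹)^(1/4) = 222 K.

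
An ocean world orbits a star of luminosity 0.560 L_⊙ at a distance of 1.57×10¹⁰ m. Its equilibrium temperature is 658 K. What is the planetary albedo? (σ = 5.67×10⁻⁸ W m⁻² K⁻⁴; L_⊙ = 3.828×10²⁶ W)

L = 0.560 × 3.828×10²⁶ = 2.14×10²⁶ W.
Flux: S = L/(4πd²) = 2.14×10²⁶/(4π×(1.57×10¹⁰)²) = 6.92×10⁴ W m⁻².
From T_eq⁴ = S(1−A)/(4σ): 1−A = 4σT_eq⁴/S.
1−A = 4 × 5.67×10⁻⁸ × (658)⁴ / 6.92×10⁴ = 0.614.

A ≈ 0.39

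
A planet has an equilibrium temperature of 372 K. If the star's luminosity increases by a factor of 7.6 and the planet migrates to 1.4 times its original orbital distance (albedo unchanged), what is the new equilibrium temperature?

T_eq ≈ 522 K

T_eq ∝ L^(1/4) · d^(−1/2).
T′ = 372 × 7.6^(1/4) / 1.4^(1/2) = 522 K.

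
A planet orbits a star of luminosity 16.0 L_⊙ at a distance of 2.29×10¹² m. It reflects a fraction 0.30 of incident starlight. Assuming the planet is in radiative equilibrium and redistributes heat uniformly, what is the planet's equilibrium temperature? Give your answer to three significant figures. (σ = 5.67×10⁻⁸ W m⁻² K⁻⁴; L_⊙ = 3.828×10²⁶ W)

L = 16.0 × 3.828×10²⁶ = 6.12×10²⁷ W.
Flux: S = L/(4πd²) = 6.12×10²⁷/(4π×(2.29×10¹²)²) = 92.9 W m⁻².
Energy balance: absorbed = emitted ⇒ πR²·S(1−A) = 4πR²·σT_eq⁴, so T_eq⁴ = S(1−A)/(4σ).
T_eq = [92.9 × 0.70 / (4 × 5.67×10⁻⁸)]^(1/4) = (2.87×10⁸)^(1/4) = 130 K.

T_eq ≈ 130 K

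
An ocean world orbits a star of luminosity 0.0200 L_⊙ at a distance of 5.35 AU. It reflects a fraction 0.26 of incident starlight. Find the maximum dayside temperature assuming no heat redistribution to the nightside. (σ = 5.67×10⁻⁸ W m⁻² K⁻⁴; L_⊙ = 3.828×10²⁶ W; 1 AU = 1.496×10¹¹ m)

T_ss ≈ 59.4 K

d = 5.35 AU = 8.00×10¹¹ m.
L = 0.0200 × 3.828×10²⁶ = 7.66×10²⁴ W.
Flux: S = L/(4πd²) = 7.66×10²⁴/(4π×(8.00×10¹¹)²) = 0.951 W m⁻².
With no redistribution each surface element balances locally: S(1−A) = σT⁴.
T = [0.951 × 0.74 / 5.67×10⁻⁸]^(1/4) = (1.24×10⁷)^(1/4) = 59.4 K.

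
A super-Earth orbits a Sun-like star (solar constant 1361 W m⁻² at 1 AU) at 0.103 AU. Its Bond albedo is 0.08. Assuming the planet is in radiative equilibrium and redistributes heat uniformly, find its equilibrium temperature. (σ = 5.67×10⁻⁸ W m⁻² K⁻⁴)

T_eq ≈ 849 K

Flux at 0.103 AU: S = 1361/0.103² = 1.28×10⁵ W m⁻².
Energy balance: absorbed = emitted ⇒ πR²·S(1−A) = 4πR²·σT_eq⁴, so T_eq⁴ = S(1−A)/(4σ).
T_eq = [1.28×10⁵ × 0.92 / (4 × 5.67×10⁻⁸)]^(1/4) = (5.20×10¹¹)^(1/4) = 849 K.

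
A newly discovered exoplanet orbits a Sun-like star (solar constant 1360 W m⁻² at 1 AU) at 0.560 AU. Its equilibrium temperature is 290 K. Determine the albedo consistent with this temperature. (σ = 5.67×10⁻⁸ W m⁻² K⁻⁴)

A ≈ 0.63

Flux at 0.560 AU: S = 1360/0.560² = 4340 W m⁻².
From T_eq⁴ = S(1−A)/(4σ): 1−A = 4σT_eq⁴/S.
1−A = 4 × 5.67×10⁻⁸ × (290)⁴ / 4340 = 0.370.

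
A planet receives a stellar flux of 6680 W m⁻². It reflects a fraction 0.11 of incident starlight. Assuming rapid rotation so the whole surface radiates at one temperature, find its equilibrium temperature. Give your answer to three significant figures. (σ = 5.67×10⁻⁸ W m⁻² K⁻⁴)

Energy balance: absorbed = emitted ⇒ πR²·S(1−A) = 4πR²·σT_eq⁴, so T_eq⁴ = S(1−A)/(4σ).
T_eq = [6680 × 0.89 / (4 × 5.67×10⁻⁸)]^(1/4) = (2.62×10¹⁰)^(1/4) = 402 K.

T_eq ≈ 402 K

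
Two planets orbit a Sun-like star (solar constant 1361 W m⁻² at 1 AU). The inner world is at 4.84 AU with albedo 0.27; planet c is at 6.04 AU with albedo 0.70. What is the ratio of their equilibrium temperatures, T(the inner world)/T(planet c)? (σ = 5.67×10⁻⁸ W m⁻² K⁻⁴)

T_eq = [S₀(1−A)/(4σd²)]^(1/4), so T ∝ (1−A)^(1/4) / √d.
T₁ = [1361×0.73/(4×5.67×10⁻⁸×4.84²)]^(1/4) = 116.94 K.
T₂ = [1361×0.30/(4×5.67×10⁻⁸×6.04²)]^(1/4) = 83.81 K.

T₁/T₂ ≈ 1.395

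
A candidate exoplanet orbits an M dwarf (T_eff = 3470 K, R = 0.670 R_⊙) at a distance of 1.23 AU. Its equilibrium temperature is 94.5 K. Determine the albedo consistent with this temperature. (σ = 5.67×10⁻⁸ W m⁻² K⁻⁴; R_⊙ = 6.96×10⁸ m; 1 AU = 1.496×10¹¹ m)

A ≈ 0.66

R_⋆ = 0.670 × 6.96×10⁸ = 4.66×10⁸ m.
d = 1.23 AU = 1.84×10¹¹ m.
L = 4πR_⋆²σT_⋆⁴ = 4π(4.66×10⁸)² × 5.67×10⁻⁸ × (3470)⁴ = 2.25×10²⁵ W.
S = L/(4πd²) = 52.8 W m⁻².
From T_eq⁴ = S(1−A)/(4σ): 1−A = 4σT_eq⁴/S.
1−A = 4 × 5.67×10⁻⁸ × (94.5)⁴ / 52.8 = 0.343.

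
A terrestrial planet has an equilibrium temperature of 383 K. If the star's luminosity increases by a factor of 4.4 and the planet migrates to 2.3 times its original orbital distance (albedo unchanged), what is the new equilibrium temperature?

T_eq ∝ L^(1/4) · d^(−1/2).
T′ = 383 × 4.4^(1/4) / 2.3^(1/2) = 366 K.

T_eq ≈ 366 K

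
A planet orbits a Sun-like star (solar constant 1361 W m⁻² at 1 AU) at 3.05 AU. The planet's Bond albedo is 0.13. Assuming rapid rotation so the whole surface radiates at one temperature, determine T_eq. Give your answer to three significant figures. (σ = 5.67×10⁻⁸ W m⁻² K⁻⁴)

Flux at 3.05 AU: S = 1361/3.05² = 146 W m⁻².
Energy balance: absorbed = emitted ⇒ πR²·S(1−A) = 4πR²·σT_eq⁴, so T_eq⁴ = S(1−A)/(4σ).
T_eq = [146 × 0.87 / (4 × 5.67×10⁻⁸)]^(1/4) = (5.61×10⁸)^(1/4) = 154 K.

T_eq ≈ 154 K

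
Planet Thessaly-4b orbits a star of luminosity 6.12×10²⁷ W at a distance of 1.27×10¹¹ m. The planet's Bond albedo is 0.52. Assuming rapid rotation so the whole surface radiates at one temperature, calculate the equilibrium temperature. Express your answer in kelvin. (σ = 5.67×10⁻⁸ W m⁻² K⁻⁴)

Flux: S = L/(4πd²) = 6.12×10²⁷/(4π×(1.27×10¹¹)²) = 3.02×10⁴ W m⁻².
Energy balance: absorbed = emitted ⇒ πR²·S(1−A) = 4πR²·σT_eq⁴, so T_eq⁴ = S(1−A)/(4σ).
T_eq = [3.02×10⁴ × 0.48 / (4 × 5.67×10⁻⁸)]^(1/4) = (6.39×10¹⁰)^(1/4) = 503 K.

T_eq ≈ 503 K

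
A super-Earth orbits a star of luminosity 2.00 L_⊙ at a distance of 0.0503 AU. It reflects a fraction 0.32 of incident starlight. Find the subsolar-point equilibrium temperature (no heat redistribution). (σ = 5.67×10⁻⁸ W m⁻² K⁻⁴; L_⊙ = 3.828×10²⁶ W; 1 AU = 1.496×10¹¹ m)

d = 0.0503 AU = 7.52×10⁹ m.
L = 2.00 × 3.828×10²⁶ = 7.66×10²⁶ W.
Flux: S = L/(4πd²) = 7.66×10²⁶/(4π×(7.52×10⁹)²) = 1.08×10⁶ W m⁻².
At the subsolar point the surface absorbs S(1−A) and emits σT⁴ per unit area — no factor of 4, since only the local patch is in balance.
T = [1.08×10⁶ × 0.68 / 5.67×10⁻⁸]^(1/4) = (1.29×10¹³)^(1/4) = 1900 K.

T_ss ≈ 1900 K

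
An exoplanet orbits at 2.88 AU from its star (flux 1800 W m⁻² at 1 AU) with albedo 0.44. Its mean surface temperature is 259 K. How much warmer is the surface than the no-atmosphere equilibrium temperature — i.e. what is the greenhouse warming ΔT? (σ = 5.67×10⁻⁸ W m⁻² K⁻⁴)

ΔT ≈ 106.9 K

S = 1800/2.88² = 217.0 W m⁻².
T_eq = [S(1−A)/(4σ)]^(1/4) = [217.0×0.56/(4×5.67×10⁻⁸)]^(1/4) = 152.1 K.
ΔT = T_surf − T_eq = 259 − 152.1.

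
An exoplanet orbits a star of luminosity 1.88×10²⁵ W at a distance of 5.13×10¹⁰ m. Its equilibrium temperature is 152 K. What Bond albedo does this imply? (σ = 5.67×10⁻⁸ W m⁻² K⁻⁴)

A ≈ 0.79

Flux: S = L/(4πd²) = 1.88×10²⁵/(4π×(5.13×10¹⁰)²) = 568 W m⁻².
From T_eq⁴ = S(1−A)/(4σ): 1−A = 4σT_eq⁴/S.
1−A = 4 × 5.67×10⁻⁸ × (152)⁴ / 568 = 0.213.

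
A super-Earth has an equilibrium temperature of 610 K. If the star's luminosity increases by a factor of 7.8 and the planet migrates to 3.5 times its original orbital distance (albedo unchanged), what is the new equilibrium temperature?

T_eq ≈ 545 K

T_eq ∝ L^(1/4) · d^(−1/2).
T′ = 610 × 7.8^(1/4) / 3.5^(1/2) = 545 K.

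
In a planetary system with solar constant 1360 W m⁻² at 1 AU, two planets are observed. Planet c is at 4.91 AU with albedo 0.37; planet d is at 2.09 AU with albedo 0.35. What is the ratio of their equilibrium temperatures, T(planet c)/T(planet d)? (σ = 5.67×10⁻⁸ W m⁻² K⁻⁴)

T₁/T₂ ≈ 0.647

T_eq = [S₀(1−A)/(4σd²)]^(1/4), so T ∝ (1−A)^(1/4) / √d.
T₁ = [1360×0.63/(4×5.67×10⁻⁸×4.91²)]^(1/4) = 111.88 K.
T₂ = [1360×0.65/(4×5.67×10⁻⁸×2.09²)]^(1/4) = 172.83 K.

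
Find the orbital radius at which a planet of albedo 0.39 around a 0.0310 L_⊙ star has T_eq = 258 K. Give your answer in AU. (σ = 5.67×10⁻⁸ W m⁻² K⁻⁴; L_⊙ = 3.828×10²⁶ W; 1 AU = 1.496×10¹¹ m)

d ≈ 0.160 AU

L = 0.0310 × 3.828×10²⁶ = 1.19×10²⁵ W.
From T_eq⁴ = L(1−A)/(16πσd²): d = √[L(1−A)/(16πσT_eq⁴)].
d = √[1.19×10²⁵ × 0.61 / (16π × 5.67×10⁻⁸ × (258)⁴)] = 2.39×10¹⁰ m = 0.160 AU.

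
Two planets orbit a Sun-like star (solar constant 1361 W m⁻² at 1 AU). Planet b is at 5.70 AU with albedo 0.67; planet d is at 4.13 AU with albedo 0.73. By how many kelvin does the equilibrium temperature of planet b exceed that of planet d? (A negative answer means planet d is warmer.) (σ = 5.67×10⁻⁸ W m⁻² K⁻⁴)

ΔT ≈ -10.4 K

T_eq = [S₀(1−A)/(4σd²)]^(1/4), so T ∝ (1−A)^(1/4) / √d.
T₁ = [1361×0.33/(4×5.67×10⁻⁸×5.70²)]^(1/4) = 88.36 K.
T₂ = [1361×0.27/(4×5.67×10⁻⁸×4.13²)]^(1/4) = 98.72 K.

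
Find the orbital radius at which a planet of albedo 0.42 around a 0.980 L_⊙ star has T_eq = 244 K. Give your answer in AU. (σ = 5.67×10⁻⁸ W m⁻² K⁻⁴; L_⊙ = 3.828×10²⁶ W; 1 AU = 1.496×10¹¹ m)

d ≈ 0.981 AU

L = 0.980 × 3.828×10²⁶ = 3.75×10²⁶ W.
From T_eq⁴ = L(1−A)/(16πσd²): d = √[L(1−A)/(16πσT_eq⁴)].
d = √[3.75×10²⁶ × 0.58 / (16π × 5.67×10⁻⁸ × (244)⁴)] = 1.47×10¹¹ m = 0.981 AU.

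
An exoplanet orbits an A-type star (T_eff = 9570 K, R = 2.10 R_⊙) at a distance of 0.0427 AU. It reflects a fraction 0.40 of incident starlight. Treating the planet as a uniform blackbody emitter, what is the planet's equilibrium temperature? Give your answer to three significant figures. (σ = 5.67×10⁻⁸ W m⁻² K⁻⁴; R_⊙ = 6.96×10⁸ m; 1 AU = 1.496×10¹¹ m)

R_⋆ = 2.10 × 6.96×10⁸ = 1.46×10⁹ m.
d = 0.0427 AU = 6.39×10⁹ m.
L = 4πR_⋆²σT_⋆⁴ = 4π(1.46×10⁹)² × 5.67×10⁻⁸ × (9570)⁴ = 1.28×10²⁸ W.
S = L/(4πd²) = 2.49×10⁷ W m⁻².
Energy balance: absorbed = emitted ⇒ πR²·S(1−A) = 4πR²·σT_eq⁴, so T_eq⁴ = S(1−A)/(4σ).
T_eq = [2.49×10⁷ × 0.60 / (4 × 5.67×10⁻⁸)]^(1/4) = (6.59×10¹³)^(1/4) = 2850 K.

T_eq ≈ 2850 K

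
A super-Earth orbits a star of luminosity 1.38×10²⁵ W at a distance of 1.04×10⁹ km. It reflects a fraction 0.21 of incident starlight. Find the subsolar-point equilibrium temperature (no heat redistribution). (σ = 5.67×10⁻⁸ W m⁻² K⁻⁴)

T_ss ≈ 61.3 K

d = 1.04×10⁹ km = 1.04×10¹² m.
Flux: S = L/(4πd²) = 1.38×10²⁵/(4π×(1.04×10¹²)²) = 1.02 W m⁻².
At the subsolar point the surface absorbs S(1−A) and emits σT⁴ per unit area — no factor of 4, since only the local patch is in balance.
T = [1.02 × 0.79 / 5.67×10⁻⁸]^(1/4) = (1.41×10⁷)^(1/4) = 61.3 K.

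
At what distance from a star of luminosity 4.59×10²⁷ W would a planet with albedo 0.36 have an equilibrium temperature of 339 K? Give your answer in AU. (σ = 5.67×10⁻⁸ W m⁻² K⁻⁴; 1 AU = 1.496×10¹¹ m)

d ≈ 1.87 AU

From T_eq⁴ = L(1−A)/(16πσd²): d = √[L(1−A)/(16πσT_eq⁴)].
d = √[4.59×10²⁷ × 0.64 / (16π × 5.67×10⁻⁸ × (339)⁴)] = 2.79×10¹¹ m = 1.87 AU.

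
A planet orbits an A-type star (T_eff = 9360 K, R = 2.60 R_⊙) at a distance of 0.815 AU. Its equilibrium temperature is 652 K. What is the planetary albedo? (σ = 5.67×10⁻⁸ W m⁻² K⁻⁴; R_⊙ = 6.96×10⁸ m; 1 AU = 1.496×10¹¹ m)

A ≈ 0.57

R_⋆ = 2.60 × 6.96×10⁸ = 1.81×10⁹ m.
d = 0.815 AU = 1.22×10¹¹ m.
L = 4πR_⋆²σT_⋆⁴ = 4π(1.81×10⁹)² × 5.67×10⁻⁸ × (9360)⁴ = 1.79×10²⁸ W.
S = L/(4πd²) = 9.59×10⁴ W m⁻².
From T_eq⁴ = S(1−A)/(4σ): 1−A = 4σT_eq⁴/S.
1−A = 4 × 5.67×10⁻⁸ × (652)⁴ / 9.59×10⁴ = 0.428.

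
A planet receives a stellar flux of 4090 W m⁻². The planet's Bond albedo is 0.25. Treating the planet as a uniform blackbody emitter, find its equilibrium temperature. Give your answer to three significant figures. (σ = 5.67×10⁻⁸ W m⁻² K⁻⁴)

T_eq ≈ 341 K

Energy balance: absorbed = emitted ⇒ πR²·S(1−A) = 4πR²·σT_eq⁴, so T_eq⁴ = S(1−A)/(4σ).
T_eq = [4090 × 0.75 / (4 × 5.67×10⁻⁸)]^(1/4) = (1.35×10¹⁰)^(1/4) = 341 K.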